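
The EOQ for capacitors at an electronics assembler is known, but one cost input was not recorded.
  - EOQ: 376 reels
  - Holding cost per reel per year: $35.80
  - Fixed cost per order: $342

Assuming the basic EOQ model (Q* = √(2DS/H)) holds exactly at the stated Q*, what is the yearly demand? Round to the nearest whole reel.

Since Q* = (2DS/H)^½, squaring gives Q*²·H = 2DS.
D = Q²H / (2S) = 376² × 35.8 / (2 × 342) = 7,399.50

7,400 reels per year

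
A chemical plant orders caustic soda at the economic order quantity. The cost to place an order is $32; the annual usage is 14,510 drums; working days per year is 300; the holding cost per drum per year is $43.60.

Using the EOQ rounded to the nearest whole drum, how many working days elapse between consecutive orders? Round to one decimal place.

3.0 days

Optimal lot size Q* = (2 × 14,510 × $32 / $43.6)^½ ≈ 145.94 → Q = 146 drums
T = Q/D × 300 days = 146/14,510 × 300 = 3.019 days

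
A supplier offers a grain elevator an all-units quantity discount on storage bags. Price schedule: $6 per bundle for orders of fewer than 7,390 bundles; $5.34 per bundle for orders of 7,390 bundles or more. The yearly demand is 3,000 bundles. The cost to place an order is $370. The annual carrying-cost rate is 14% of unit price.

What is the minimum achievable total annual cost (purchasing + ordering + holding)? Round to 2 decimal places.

H₁ = 14%×$6 = $0.8400;  H₂ = 14%×$5.34 = $0.7476
EOQ₁ = √(2×3,000×370/0.8400) = 1,625.69  (< 7,390, feasible at tier 1)
EOQ₂ = √(2×3,000×370/0.7476) = 1,723.22  (< 7,390 → use Q = 7,390 at tier-2 price)
TC(tier 1 (EOQ₁), Q≈1,625.7) = $19,365.58
TC(tier 2, Q≈7,390.0) = $18,932.58
Minimum at tier 2: $18,932.58

$18,932.58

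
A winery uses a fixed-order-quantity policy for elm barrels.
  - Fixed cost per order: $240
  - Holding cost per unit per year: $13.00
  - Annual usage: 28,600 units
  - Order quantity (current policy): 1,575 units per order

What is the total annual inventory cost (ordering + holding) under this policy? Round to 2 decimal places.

Annual ordering cost = (D/Q)·S = (28,600/1,575) × 240 = $4,358.10
Annual holding cost  = (Q/2)·H = (1,575/2) × 13 = $10,237.50
Total = $4,358.10 + $10,237.50 = $14,595.60

$14,595.60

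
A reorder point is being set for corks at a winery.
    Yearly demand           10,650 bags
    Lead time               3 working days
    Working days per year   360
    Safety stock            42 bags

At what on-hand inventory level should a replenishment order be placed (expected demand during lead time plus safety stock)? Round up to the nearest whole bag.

131 bags

Daily demand d = 10,650 / 360 = 29.583 bags/day
Demand during lead time = 29.583 × 3 = 88.75
Reorder point = 88.75 + 42 = 130.75 → round up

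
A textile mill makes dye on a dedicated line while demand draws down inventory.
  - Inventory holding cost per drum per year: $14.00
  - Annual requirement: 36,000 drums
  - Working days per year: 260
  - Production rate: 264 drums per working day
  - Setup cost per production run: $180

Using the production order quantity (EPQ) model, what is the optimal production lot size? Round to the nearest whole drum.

1,395 drums

Daily demand d = 36,000/260 = 138.462; p = 264; 1 − d/p = 0.47552
EPQ = √(2DS / (H(1 − d/p)))
    = √(2 × 36,000 × 180 / (14 × 0.47552)) ≈ 1,395.25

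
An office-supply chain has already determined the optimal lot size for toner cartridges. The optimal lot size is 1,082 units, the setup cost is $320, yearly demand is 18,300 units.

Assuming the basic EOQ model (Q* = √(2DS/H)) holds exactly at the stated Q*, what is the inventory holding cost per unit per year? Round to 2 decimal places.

$10.00

From Q* = √(2DS/H) ⇒ Q*² = 2DS/H.
H = 2DS / Q² = 2 × 18,300 × 320 / 1,082² = 10.0041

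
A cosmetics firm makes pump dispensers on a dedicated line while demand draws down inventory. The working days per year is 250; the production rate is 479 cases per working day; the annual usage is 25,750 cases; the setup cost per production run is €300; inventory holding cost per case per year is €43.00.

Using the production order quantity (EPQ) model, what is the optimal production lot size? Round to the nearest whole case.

d = 25,750/250 = 103.0000 cases/day;  effective holding cost H(1 − d/p) = 43·(1 − 103.0000/479) = 33.75365
Q* = √(2DS / H_eff) = √(2·25,750·300 / 33.75365) ≈ 676.56

677 cases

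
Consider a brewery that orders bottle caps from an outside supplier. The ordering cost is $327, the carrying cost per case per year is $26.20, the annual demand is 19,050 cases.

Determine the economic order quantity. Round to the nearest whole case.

EOQ = √(2DS/H) = √(2 × 19,050 × 327 / 26.2)
    = √(475,522.90) ≈ 689.58

690 cases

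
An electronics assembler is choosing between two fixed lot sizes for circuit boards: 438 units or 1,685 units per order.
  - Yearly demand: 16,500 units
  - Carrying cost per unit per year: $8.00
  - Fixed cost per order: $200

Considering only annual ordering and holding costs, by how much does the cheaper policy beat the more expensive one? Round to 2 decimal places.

$587.79

Annual cost at Q: ordering D·S/Q plus holding Q·H/2.
TC(438) = (16,500/438)×200 + (438/2)×8 = $9,286.25
TC(1,685) = (16,500/1,685)×200 + (1,685/2)×8 = $8,698.46
|ΔTC| = |$9,286.25 − $8,698.46| = $587.79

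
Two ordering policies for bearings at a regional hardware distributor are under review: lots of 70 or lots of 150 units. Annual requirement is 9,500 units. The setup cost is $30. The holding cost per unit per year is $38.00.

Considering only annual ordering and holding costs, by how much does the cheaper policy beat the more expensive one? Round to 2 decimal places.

$651.43

For each Q, cost = (D/Q)·S + (Q/2)·H.
TC(70) = (9,500/70)×30 + (70/2)×38 = $5,401.43
TC(150) = (9,500/150)×30 + (150/2)×38 = $4,750.00
|ΔTC| = |$5,401.43 − $4,750.00| = $651.43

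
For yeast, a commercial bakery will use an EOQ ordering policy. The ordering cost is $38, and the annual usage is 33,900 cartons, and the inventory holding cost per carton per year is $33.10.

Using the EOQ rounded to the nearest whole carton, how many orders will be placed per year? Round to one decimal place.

121.5 orders per year

Optimal lot size Q* = (2 × 33,900 × $38 / $33.1)^½ ≈ 278.99 → Q = 279
N = D/Q = 33,900/279 ≈ 121.505 orders/yr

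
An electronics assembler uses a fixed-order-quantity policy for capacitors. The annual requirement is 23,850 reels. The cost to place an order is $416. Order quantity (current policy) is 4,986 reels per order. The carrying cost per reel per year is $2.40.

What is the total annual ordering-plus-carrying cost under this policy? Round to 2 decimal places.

Annual ordering cost = (D/Q)·S = (23,850/4,986) × 416 = $1,989.89
Annual holding cost  = (Q/2)·H = (4,986/2) × 2.4 = $5,983.20
Total = $1,989.89 + $5,983.20 = $7,973.09

$7,973.09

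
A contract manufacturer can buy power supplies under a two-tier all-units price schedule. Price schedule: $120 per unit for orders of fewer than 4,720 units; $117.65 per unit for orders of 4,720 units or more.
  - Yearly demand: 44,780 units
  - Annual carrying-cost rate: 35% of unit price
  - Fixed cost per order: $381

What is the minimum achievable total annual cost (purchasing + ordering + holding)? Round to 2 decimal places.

H₁ = 35%×$120 = $42.0000;  H₂ = 35%×$117.65 = $41.1775
EOQ₁ = √(2×44,780×381/42.0000) = 901.35  (< 4,720, feasible at tier 1)
EOQ₂ = √(2×44,780×381/41.1775) = 910.31  (< 4,720 → use Q = 4,720 at tier-2 price)
TC(tier 1 (EOQ₁), Q≈901.4) = $5,411,456.82
TC(tier 2, Q≈4,720.0) = $5,369,160.56
Minimum at tier 2: $5,369,160.56

$5,369,160.56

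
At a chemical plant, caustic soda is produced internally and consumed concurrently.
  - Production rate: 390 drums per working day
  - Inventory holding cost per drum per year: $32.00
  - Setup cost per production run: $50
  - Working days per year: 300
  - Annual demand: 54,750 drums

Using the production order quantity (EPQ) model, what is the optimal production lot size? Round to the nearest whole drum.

567 drums

Daily demand d = 54,750/300 = 182.500; p = 390; 1 − d/p = 0.53205
EPQ = √(2DS / (H(1 − d/p)))
    = √(2 × 54,750 × 50 / (32 × 0.53205)) ≈ 567.07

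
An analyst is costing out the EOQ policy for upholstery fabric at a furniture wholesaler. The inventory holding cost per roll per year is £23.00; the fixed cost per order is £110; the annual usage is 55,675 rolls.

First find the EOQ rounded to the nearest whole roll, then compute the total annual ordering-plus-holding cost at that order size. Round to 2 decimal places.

£16,784.38

EOQ = √(2DS/H) = √(2 × 55,675 × 110 / 23)
    = √(532,543.48) ≈ 729.76 → Q = 730 rolls
Annual ordering cost = (D/Q)·S = (55,675/730) × 110 = £8,389.38
Annual holding cost  = (Q/2)·H = (730/2) × 23 = £8,395.00
Total = £8,389.38 + £8,395.00 = £16,784.38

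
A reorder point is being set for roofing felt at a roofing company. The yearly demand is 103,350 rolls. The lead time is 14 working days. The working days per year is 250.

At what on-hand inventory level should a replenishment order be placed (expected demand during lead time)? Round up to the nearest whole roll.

5,788 rolls

Daily demand d = 103,350 / 250 = 413.400 rolls/day
Demand during lead time = 413.400 × 14 = 5,787.60
Reorder point = 5,787.60 → round up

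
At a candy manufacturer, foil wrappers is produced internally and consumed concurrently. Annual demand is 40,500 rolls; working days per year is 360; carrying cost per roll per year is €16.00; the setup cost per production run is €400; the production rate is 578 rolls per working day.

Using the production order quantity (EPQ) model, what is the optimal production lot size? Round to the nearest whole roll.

d = 40,500/360 = 112.5000 rolls/day;  effective holding cost H(1 − d/p) = 16·(1 − 112.5000/578) = 12.88581
Q* = √(2DS / H_eff) = √(2·40,500·400 / 12.88581) ≈ 1,585.68

1,586 rolls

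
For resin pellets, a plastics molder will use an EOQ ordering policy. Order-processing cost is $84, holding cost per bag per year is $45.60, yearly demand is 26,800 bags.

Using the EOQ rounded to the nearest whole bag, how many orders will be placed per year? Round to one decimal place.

EOQ = √(2DS/H) = √(2 × 26,800 × 84 / 45.6)
    = √(98,736.84) ≈ 314.22 → Q = 314
N = D/Q = 26,800/314 ≈ 85.350 orders/yr

85.4 orders per year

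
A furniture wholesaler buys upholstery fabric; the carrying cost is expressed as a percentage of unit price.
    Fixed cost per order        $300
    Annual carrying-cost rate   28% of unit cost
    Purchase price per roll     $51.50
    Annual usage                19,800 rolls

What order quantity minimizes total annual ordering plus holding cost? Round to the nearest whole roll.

Holding cost per roll per year: H = 28% × $51.5 = $14.4200
Q* = √(2·D·S / H) = √(2·19,800·300 / 14.42) = √823,855.8 ≈ 907.67

908 rolls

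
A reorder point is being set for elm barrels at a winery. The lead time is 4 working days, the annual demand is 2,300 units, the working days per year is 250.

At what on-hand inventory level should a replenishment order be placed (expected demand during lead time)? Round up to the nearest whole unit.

37 units

Daily demand d = 2,300 / 250 = 9.200 units/day
Demand during lead time = 9.200 × 4 = 36.80
Reorder point = 36.80 → round up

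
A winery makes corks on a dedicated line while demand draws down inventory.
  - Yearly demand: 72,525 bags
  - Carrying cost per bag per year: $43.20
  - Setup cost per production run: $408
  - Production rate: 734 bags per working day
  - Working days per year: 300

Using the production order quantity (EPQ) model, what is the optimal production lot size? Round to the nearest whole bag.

d = 72,525/300 = 241.7500 bags/day;  effective holding cost H(1 − d/p) = 43.2·(1 − 241.7500/734) = 28.97166
Q* = √(2DS / H_eff) = √(2·72,525·408 / 28.97166) ≈ 1,429.23

1,429 bags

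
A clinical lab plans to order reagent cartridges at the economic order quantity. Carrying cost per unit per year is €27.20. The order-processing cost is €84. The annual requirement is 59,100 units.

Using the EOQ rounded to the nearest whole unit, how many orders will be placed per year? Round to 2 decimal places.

97.85 orders per year

Q* = √(2·D·S / H) = √(2·59,100·84 / 27.2) = √365,029.4 ≈ 604.18 → Q = 604
Orders per year = D/Q = 59,100 / 604 = 97.848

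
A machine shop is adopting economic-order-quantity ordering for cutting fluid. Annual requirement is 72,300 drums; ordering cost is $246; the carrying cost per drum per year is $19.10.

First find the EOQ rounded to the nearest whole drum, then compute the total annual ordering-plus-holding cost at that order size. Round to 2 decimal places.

2DS/H = 2·72,300·246/19.1 = 1,862,387.43
EOQ = √1,862,387.43 ≈ 1,364.69 → Q = 1,365 drums
Orders/yr = 72,300/1,365 = 52.967; ordering cost = 52.967 × $246 = $13,029.89
Average inventory = 1,365/2 = 682.5; holding cost = 682.5 × $19.1 = $13,035.75
Total = $13,029.89 + $13,035.75 = $26,065.64

$26,065.64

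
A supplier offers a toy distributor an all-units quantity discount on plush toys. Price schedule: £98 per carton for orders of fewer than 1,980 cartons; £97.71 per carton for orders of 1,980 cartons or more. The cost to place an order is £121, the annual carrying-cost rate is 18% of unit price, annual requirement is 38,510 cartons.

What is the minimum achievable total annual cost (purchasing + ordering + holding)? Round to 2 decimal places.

H₁ = 18%×£98 = £17.6400;  H₂ = 18%×£97.71 = £17.5878
EOQ₁ = √(2×38,510×121/17.6400) = 726.85  (< 1,980, feasible at tier 1)
EOQ₂ = √(2×38,510×121/17.5878) = 727.93  (< 1,980 → use Q = 1,980 at tier-2 price)
TC(tier 1 (EOQ₁), Q≈726.9) = £3,786,801.64
TC(tier 2, Q≈1,980.0) = £3,782,577.41
Minimum at tier 2: £3,782,577.41

£3,782,577.41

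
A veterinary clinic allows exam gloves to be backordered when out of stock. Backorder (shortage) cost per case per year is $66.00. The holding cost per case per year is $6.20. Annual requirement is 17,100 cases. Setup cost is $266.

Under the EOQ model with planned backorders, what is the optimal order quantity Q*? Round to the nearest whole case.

Q* = √(2DS/H) · √((H + b)/b)
   = √(2 × 17,100 × 266 / 6.2) · √((6.2 + 66) / 66)
   = 1,211.318 × 1.0459 ≈ 1,266.94

1,267 cases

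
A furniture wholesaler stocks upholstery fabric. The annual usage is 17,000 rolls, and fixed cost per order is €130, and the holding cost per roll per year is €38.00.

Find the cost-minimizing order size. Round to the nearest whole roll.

341 rolls

EOQ = √(2DS/H) = √(2 × 17,000 × 130 / 38)
    = √(116,315.79) ≈ 341.05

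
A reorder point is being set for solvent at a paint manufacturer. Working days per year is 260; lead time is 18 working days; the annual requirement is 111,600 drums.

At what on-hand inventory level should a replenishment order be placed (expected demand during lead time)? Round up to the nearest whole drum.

7,727 drums

Daily demand d = 111,600 / 260 = 429.231 drums/day
Demand during lead time = 429.231 × 18 = 7,726.15
Reorder point = 7,726.15 → round up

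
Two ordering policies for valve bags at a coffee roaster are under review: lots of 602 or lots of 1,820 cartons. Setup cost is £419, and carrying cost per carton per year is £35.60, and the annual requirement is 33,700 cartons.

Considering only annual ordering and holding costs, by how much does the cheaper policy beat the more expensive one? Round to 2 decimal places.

£5,983.16

For each Q, cost = (D/Q)·S + (Q/2)·H.
TC(602) = (33,700/602)×419 + (602/2)×35.6 = £34,171.25
TC(1,820) = (33,700/1,820)×419 + (1,820/2)×35.6 = £40,154.41
Lots of 602 are cheaper by £5,983.16.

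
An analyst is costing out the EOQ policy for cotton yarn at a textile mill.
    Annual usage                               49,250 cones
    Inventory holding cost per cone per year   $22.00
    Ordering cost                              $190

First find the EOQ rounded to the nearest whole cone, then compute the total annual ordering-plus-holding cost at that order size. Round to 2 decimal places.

EOQ = √(2DS/H) = √(2 × 49,250 × 190 / 22)
    = √(850,681.82) ≈ 922.32 → Q = 922 cones
Orders/yr = 49,250/922 = 53.416; ordering cost = 53.416 × $190 = $10,149.13
Average inventory = 922/2 = 461; holding cost = 461 × $22 = $10,142.00
Total = $10,149.13 + $10,142.00 = $20,291.13

$20,291.13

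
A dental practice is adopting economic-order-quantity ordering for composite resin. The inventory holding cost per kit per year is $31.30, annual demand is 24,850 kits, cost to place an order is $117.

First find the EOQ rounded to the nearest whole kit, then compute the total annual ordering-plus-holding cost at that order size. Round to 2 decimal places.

$13,490.97

Q* = √(2·D·S / H) = √(2·24,850·117 / 31.3) = √185,779.6 ≈ 431.02 → Q = 431 kits
Ordering: D/Q × S = 24,850/431 × $117 = $6,745.82
Holding:  Q/2 × H = 431/2 × $31.3 = $6,745.15
Total = $6,745.82 + $6,745.15 = $13,490.97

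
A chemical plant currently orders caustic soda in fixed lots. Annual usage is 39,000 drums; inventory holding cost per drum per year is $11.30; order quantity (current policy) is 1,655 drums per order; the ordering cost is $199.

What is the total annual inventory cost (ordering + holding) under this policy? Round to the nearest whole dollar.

$14,040

Orders/yr = 39,000/1,655 = 23.565; ordering cost = 23.565 × $199 = $4,689.43
Average inventory = 1,655/2 = 827.5; holding cost = 827.5 × $11.3 = $9,350.75
Total = $4,689.43 + $9,350.75 = $14,040.18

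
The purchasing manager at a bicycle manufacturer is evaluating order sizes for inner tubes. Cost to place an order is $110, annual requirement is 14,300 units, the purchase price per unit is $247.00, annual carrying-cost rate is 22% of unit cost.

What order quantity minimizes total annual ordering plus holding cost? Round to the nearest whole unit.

Carrying cost H = $247 × 22% = $54.3400/unit/yr
2DS/H = 2·14,300·110/54.34 = 57,894.74
EOQ = √57,894.74 ≈ 240.61

241 units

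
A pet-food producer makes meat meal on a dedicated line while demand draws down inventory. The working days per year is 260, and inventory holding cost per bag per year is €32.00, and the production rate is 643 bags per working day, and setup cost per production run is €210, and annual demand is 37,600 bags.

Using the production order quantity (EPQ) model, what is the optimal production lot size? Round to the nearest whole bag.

798 bags

d = 37,600/260 = 144.6154 bags/day;  effective holding cost H(1 − d/p) = 32·(1 − 144.6154/643) = 24.80297
Q* = √(2DS / H_eff) = √(2·37,600·210 / 24.80297) ≈ 797.93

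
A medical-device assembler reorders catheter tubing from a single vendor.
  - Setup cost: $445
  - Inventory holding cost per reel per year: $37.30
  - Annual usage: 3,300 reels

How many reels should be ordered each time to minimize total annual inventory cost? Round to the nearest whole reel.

281 reels

EOQ = √(2DS/H) = √(2 × 3,300 × 445 / 37.3)
    = √(78,739.95) ≈ 280.61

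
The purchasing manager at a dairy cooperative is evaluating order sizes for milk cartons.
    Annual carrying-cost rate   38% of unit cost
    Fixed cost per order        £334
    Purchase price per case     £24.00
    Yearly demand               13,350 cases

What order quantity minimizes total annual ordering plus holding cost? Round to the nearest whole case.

Carrying cost H = £24 × 38% = £9.1200/case/yr
Optimal lot size Q* = (2 × 13,350 × £334 / £9.12)^½ ≈ 988.85

989 cases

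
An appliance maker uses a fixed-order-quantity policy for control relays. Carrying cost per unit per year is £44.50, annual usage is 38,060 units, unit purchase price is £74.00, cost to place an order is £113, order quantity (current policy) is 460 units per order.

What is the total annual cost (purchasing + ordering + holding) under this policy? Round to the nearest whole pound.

Orders/yr = 38,060/460 = 82.739; ordering cost = 82.739 × £113 = £9,349.52
Average inventory = 460/2 = 230; holding cost = 230 × £44.5 = £10,235.00
Purchase cost = D·C = 38,060 × 74 = £2,816,440.00
Total = £9,349.52 + £10,235.00 + £2,816,440.00 = £2,836,024.52

£2,836,025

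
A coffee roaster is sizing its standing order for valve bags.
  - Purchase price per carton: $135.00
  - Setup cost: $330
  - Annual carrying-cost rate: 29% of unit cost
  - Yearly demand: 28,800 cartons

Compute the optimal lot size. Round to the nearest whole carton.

Holding cost per carton per year: H = 29% × $135 = $39.1500
2DS/H = 2·28,800·330/39.15 = 485,517.24
EOQ = √485,517.24 ≈ 696.79

697 cartons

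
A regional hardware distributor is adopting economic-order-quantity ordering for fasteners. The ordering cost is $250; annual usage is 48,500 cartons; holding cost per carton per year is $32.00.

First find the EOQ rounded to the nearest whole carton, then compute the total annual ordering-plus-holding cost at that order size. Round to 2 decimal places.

EOQ = √(2DS/H) = √(2 × 48,500 × 250 / 32)
    = √(757,812.50) ≈ 870.52 → Q = 871 cartons
Ordering: D/Q × S = 48,500/871 × $250 = $13,920.78
Holding:  Q/2 × H = 871/2 × $32 = $13,936.00
Total = $13,920.78 + $13,936.00 = $27,856.78

$27,856.78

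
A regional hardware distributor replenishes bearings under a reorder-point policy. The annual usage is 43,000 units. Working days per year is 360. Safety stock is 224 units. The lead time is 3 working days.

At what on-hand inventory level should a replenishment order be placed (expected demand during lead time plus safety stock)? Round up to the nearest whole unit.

583 units

Daily demand d = 43,000 / 360 = 119.444 units/day
Demand during lead time = 119.444 × 3 = 358.33
Reorder point = 358.33 + 224 = 582.33 → round up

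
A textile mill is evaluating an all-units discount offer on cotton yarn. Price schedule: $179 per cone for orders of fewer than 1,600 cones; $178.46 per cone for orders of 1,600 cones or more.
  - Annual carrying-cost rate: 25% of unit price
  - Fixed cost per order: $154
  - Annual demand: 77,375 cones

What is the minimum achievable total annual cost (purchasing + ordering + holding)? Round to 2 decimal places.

$13,851,481.84

H₁ = 25%×$179 = $44.7500;  H₂ = 25%×$178.46 = $44.6150
EOQ₁ = √(2×77,375×154/44.7500) = 729.76  (< 1,600, feasible at tier 1)
EOQ₂ = √(2×77,375×154/44.6150) = 730.86  (< 1,600 → use Q = 1,600 at tier-2 price)
TC(tier 1 (EOQ₁), Q≈729.8) = $13,882,781.69
TC(tier 2, Q≈1,600.0) = $13,851,481.84
Minimum at tier 2: $13,851,481.84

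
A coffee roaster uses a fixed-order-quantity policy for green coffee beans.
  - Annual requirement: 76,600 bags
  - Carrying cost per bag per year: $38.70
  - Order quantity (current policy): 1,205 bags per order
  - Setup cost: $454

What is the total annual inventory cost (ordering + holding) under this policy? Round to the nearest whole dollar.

$52,177

Annual ordering cost = (D/Q)·S = (76,600/1,205) × 454 = $28,860.08
Annual holding cost  = (Q/2)·H = (1,205/2) × 38.7 = $23,316.75
Total = $28,860.08 + $23,316.75 = $52,176.83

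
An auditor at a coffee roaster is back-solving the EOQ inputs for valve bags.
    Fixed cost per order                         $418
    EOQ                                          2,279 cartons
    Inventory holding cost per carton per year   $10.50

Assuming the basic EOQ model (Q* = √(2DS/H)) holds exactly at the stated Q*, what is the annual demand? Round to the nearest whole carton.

Since Q* = (2DS/H)^½, squaring gives Q*²·H = 2DS.
D = Q²H / (2S) = 2,279² × 10.5 / (2 × 418) = 65,233.65

65,234 cartons per year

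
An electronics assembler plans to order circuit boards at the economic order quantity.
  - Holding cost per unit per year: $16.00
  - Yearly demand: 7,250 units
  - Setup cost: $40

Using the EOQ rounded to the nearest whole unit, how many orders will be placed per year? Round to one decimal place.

38.2 orders per year

Optimal lot size Q* = (2 × 7,250 × $40 / $16)^½ ≈ 190.39 → Q = 190
N = D/Q = 7,250/190 ≈ 38.158 orders/yr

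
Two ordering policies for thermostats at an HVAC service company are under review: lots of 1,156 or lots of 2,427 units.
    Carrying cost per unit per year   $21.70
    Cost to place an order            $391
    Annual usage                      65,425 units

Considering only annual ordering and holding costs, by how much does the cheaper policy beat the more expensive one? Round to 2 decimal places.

$2,201.55

Annual cost at Q: ordering D·S/Q plus holding Q·H/2.
TC(1,156) = (65,425/1,156)×391 + (1,156/2)×21.7 = $34,671.64
TC(2,427) = (65,425/2,427)×391 + (2,427/2)×21.7 = $36,873.20
Lots of 1,156 are cheaper by $2,201.55.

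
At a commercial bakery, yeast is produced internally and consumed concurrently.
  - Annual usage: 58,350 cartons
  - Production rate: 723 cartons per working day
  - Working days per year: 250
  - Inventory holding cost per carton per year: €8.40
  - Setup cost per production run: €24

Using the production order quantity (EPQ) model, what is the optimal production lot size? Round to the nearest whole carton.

702 cartons

d = 58,350/250 = 233.4000 cartons/day;  effective holding cost H(1 − d/p) = 8.4·(1 − 233.4000/723) = 5.68830
Q* = √(2DS / H_eff) = √(2·58,350·24 / 5.68830) ≈ 701.70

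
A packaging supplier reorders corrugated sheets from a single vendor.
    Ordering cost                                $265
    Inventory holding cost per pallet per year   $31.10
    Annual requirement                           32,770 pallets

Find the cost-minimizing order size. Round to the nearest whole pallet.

747 pallets

Optimal lot size Q* = (2 × 32,770 × $265 / $31.1)^½ ≈ 747.30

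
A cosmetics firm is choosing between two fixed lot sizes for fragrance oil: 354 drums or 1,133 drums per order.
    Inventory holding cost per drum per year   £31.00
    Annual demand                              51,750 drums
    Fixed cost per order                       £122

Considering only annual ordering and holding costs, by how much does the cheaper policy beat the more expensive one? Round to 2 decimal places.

For each Q, cost = (D/Q)·S + (Q/2)·H.
TC(354) = (51,750/354)×122 + (354/2)×31 = £23,321.75
TC(1,133) = (51,750/1,133)×122 + (1,133/2)×31 = £23,133.87
Lots of 1,133 are cheaper by £187.87.

£187.87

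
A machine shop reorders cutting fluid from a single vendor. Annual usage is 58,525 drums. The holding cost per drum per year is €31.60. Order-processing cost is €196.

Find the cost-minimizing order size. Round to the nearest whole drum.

852 drums

Q* = √(2·D·S / H) = √(2·58,525·196 / 31.6) = √726,006.3 ≈ 852.06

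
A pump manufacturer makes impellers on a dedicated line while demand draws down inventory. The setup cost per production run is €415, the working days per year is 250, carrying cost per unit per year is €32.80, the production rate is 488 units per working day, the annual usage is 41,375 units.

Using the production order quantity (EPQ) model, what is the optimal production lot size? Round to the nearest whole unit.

1,259 units

Daily demand d = 41,375/250 = 165.500; p = 488; 1 − d/p = 0.66086
EPQ = √(2DS / (H(1 − d/p)))
    = √(2 × 41,375 × 415 / (32.8 × 0.66086)) ≈ 1,258.68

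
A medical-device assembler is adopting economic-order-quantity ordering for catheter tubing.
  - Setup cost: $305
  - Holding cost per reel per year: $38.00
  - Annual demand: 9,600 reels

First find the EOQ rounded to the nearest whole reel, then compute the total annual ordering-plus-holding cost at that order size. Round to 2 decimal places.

Q* = √(2·D·S / H) = √(2·9,600·305 / 38) = √154,105.3 ≈ 392.56 → Q = 393 reels
Ordering: D/Q × S = 9,600/393 × $305 = $7,450.38
Holding:  Q/2 × H = 393/2 × $38 = $7,467.00
Total = $7,450.38 + $7,467.00 = $14,917.38

$14,917.38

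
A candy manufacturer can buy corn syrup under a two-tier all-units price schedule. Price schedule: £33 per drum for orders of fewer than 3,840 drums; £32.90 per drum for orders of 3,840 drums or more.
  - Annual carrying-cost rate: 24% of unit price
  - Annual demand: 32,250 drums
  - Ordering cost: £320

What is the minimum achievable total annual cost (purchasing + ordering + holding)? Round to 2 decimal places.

H₁ = 24%×£33 = £7.9200;  H₂ = 24%×£32.90 = £7.8960
EOQ₁ = √(2×32,250×320/7.9200) = 1,614.33  (< 3,840, feasible at tier 1)
EOQ₂ = √(2×32,250×320/7.8960) = 1,616.78  (< 3,840 → use Q = 3,840 at tier-2 price)
TC(tier 1 (EOQ₁), Q≈1,614.3) = £1,077,035.49
TC(tier 2, Q≈3,840.0) = £1,078,872.82
Minimum at tier 1 (EOQ₁): £1,077,035.49

£1,077,035.49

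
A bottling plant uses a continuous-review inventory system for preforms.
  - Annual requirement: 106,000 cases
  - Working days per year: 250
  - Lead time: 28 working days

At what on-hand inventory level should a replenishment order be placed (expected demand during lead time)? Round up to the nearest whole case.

11,872 cases

Daily demand d = 106,000 / 250 = 424.000 cases/day
Demand during lead time = 424.000 × 28 = 11,872.00
Reorder point = 11,872.00 → round up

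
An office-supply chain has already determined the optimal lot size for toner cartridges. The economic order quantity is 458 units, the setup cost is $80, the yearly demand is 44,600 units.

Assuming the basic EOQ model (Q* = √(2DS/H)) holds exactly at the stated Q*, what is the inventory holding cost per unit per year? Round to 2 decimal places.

EOQ relation: Q² = 2DS/H, so rearrange for the unknown.
H = 2DS / Q² = 2 × 44,600 × 80 / 458² = 34.0192

$34.02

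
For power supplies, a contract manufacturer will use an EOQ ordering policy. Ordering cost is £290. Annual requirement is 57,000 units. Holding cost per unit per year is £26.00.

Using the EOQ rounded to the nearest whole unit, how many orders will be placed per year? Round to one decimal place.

50.5 orders per year

EOQ = √(2DS/H) = √(2 × 57,000 × 290 / 26)
    = √(1,271,538.46) ≈ 1,127.63 → Q = 1,128
Orders per year = D/Q = 57,000 / 1,128 = 50.532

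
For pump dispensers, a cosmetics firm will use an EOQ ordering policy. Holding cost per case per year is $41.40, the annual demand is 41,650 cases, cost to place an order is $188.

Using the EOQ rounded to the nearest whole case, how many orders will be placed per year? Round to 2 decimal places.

Optimal lot size Q* = (2 × 41,650 × $188 / $41.4)^½ ≈ 615.04 → Q = 615
Orders per year = D/Q = 41,650 / 615 = 67.724

67.72 orders per year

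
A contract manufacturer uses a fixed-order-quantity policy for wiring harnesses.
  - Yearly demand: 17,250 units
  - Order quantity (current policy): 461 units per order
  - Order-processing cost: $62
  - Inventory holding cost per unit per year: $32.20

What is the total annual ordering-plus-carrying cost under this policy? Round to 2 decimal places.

Annual ordering cost = (D/Q)·S = (17,250/461) × 62 = $2,319.96
Annual holding cost  = (Q/2)·H = (461/2) × 32.2 = $7,422.10
Total = $2,319.96 + $7,422.10 = $9,742.06

$9,742.06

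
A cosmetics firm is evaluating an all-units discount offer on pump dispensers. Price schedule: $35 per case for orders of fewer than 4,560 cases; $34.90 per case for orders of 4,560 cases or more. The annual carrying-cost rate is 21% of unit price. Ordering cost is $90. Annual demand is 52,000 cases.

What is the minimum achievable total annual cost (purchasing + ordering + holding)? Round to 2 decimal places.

H₁ = 21%×$35 = $7.3500;  H₂ = 21%×$34.90 = $7.3290
EOQ₁ = √(2×52,000×90/7.3500) = 1,128.48  (< 4,560, feasible at tier 1)
EOQ₂ = √(2×52,000×90/7.3290) = 1,130.10  (< 4,560 → use Q = 4,560 at tier-2 price)
TC(tier 1 (EOQ₁), Q≈1,128.5) = $1,828,294.34
TC(tier 2, Q≈4,560.0) = $1,832,536.44
Minimum at tier 1 (EOQ₁): $1,828,294.34

$1,828,294.34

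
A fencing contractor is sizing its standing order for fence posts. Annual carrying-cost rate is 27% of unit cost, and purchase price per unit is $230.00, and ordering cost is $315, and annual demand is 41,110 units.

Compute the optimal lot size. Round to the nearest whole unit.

646 units

H = i·C = 0.27 × $230 = $62.1000 per unit-year
EOQ = √(2DS/H) = √(2 × 41,110 × 315 / 62.1)
    = √(417,057.97) ≈ 645.80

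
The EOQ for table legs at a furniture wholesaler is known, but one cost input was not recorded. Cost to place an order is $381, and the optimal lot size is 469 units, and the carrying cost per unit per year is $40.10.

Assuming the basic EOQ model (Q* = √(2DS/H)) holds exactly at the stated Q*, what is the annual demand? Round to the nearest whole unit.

11,575 units per year

EOQ relation: Q² = 2DS/H, so rearrange for the unknown.
D = Q²H / (2S) = 469² × 40.1 / (2 × 381) = 11,575.38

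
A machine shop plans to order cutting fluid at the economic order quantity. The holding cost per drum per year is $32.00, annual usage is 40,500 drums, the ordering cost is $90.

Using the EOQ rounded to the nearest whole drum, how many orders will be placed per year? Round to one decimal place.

84.9 orders per year

EOQ = √(2DS/H) = √(2 × 40,500 × 90 / 32)
    = √(227,812.50) ≈ 477.30 → Q = 477
N = D/Q = 40,500/477 ≈ 84.906 orders/yr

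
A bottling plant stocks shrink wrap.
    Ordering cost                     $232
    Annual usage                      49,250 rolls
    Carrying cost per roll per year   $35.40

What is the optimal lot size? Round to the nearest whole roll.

803 rolls

Optimal lot size Q* = (2 × 49,250 × $232 / $35.4)^½ ≈ 803.45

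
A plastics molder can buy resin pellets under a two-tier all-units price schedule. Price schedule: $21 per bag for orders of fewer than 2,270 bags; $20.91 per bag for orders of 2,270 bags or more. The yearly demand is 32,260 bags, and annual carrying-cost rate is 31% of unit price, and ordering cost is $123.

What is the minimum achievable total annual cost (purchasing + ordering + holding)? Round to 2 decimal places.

H₁ = 31%×$21 = $6.5100;  H₂ = 31%×$20.91 = $6.4821
EOQ₁ = √(2×32,260×123/6.5100) = 1,104.10  (< 2,270, feasible at tier 1)
EOQ₂ = √(2×32,260×123/6.4821) = 1,106.48  (< 2,270 → use Q = 2,270 at tier-2 price)
TC(tier 1 (EOQ₁), Q≈1,104.1) = $684,647.70
TC(tier 2, Q≈2,270.0) = $683,661.79
Minimum at tier 2: $683,661.79

$683,661.79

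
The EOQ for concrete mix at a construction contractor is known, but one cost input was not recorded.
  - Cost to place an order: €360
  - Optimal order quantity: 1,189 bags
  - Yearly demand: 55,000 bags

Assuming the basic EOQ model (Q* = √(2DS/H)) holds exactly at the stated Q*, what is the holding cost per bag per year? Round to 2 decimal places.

€28.01

Since Q* = (2DS/H)^½, squaring gives Q*²·H = 2DS.
H = 2DS / Q² = 2 × 55,000 × 360 / 1,189² = 28.0112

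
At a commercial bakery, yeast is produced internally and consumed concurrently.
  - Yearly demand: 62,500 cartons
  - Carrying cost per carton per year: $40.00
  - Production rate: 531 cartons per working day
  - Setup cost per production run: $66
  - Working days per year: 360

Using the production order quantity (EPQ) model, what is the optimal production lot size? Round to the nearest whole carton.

554 cartons

d = 62,500/360 = 173.6111 cartons/day;  effective holding cost H(1 − d/p) = 40·(1 − 173.6111/531) = 26.92195
Q* = √(2DS / H_eff) = √(2·62,500·66 / 26.92195) ≈ 553.57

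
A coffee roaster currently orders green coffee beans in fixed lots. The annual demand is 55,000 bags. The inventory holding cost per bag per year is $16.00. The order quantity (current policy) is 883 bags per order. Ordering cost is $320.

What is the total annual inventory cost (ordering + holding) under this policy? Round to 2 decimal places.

Orders/yr = 55,000/883 = 62.288; ordering cost = 62.288 × $320 = $19,932.05
Average inventory = 883/2 = 441.5; holding cost = 441.5 × $16 = $7,064.00
Total = $19,932.05 + $7,064.00 = $26,996.05

$26,996.05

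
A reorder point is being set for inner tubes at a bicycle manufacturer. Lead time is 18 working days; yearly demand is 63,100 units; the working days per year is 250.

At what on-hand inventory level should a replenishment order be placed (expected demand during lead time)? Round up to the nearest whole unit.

Daily demand d = 63,100 / 250 = 252.400 units/day
Demand during lead time = 252.400 × 18 = 4,543.20
Reorder point = 4,543.20 → round up

4,544 units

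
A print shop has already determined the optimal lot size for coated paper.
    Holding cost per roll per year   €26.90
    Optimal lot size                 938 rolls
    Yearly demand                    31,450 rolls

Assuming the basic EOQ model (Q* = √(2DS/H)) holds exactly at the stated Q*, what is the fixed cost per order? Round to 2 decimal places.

€376.28

EOQ relation: Q² = 2DS/H, so rearrange for the unknown.
S = Q²H / (2D) = 938² × 26.9 / (2 × 31,450) = 376.2767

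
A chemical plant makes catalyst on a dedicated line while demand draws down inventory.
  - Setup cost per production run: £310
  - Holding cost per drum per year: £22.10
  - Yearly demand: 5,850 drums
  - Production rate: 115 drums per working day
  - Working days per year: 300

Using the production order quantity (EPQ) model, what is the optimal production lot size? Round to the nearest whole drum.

d = 5,850/300 = 19.5000 drums/day;  effective holding cost H(1 − d/p) = 22.1·(1 − 19.5000/115) = 18.35261
Q* = √(2DS / H_eff) = √(2·5,850·310 / 18.35261) ≈ 444.55

445 drums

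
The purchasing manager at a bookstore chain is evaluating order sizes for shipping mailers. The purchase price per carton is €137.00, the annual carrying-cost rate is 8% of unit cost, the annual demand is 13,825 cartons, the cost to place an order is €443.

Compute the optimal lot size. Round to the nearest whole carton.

1,057 cartons

Carrying cost H = €137 × 8% = €10.9600/carton/yr
Q* = √(2·D·S / H) = √(2·13,825·443 / 10.96) = √1,117,604.9 ≈ 1,057.17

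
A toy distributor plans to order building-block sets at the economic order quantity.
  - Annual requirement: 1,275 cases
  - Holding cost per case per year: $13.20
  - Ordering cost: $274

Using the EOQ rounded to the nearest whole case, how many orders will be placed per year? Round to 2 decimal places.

5.54 orders per year

EOQ = √(2DS/H) = √(2 × 1,275 × 274 / 13.2)
    = √(52,931.82) ≈ 230.07 → Q = 230
Orders per year = D/Q = 1,275 / 230 = 5.543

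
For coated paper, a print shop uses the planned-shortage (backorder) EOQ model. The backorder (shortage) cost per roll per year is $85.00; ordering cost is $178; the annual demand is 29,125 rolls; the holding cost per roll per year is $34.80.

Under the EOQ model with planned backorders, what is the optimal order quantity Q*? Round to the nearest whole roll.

648 rolls

Q* = √(2DS/H) · √((H + b)/b)
   = √(2 × 29,125 × 178 / 34.8) · √((34.8 + 85) / 85)
   = 545.844 × 1.1872 ≈ 648.02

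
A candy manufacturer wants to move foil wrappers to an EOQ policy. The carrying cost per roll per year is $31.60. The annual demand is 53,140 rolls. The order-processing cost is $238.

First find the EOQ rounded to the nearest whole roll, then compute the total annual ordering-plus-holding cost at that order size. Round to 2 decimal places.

$28,272.08

Optimal lot size Q* = (2 × 53,140 × $238 / $31.6)^½ ≈ 894.69 → Q = 895 rolls
Orders/yr = 53,140/895 = 59.374; ordering cost = 59.374 × $238 = $14,131.08
Average inventory = 895/2 = 447.5; holding cost = 447.5 × $31.6 = $14,141.00
Total = $14,131.08 + $14,141.00 = $28,272.08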